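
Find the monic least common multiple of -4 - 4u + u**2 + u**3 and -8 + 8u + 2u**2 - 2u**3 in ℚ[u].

By polynomial division,
  u**3 + u**2 - 4u - 4 = (-1/2)(-2u**3 + 2u**2 + 8u - 8) + (2u**2 - 8)
  -2u**3 + 2u**2 + 8u - 8 = (-u + 1)(2u**2 - 8) + (0)
Last nonzero remainder: 2u**2 - 8. Dividing through by 2 gives the monic gcd u**2 - 4.
Then lcm(f, g) = f·g / gcd(f, g); expanding and making the result monic gives the answer.

4 - 5u**2 + u**4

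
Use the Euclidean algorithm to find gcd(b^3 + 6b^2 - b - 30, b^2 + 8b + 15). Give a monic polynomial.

b^2 + 8b + 15

Repeated division with remainder:
  b^3 + 6b^2 - b - 30 = (b - 2)(b^2 + 8b + 15) + (0)
The last nonzero remainder b^2 + 8b + 15 is already monic.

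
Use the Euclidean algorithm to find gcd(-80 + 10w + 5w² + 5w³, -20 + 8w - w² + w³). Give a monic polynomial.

-2 + w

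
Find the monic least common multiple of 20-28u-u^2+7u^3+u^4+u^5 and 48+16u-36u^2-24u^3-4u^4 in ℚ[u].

Repeated division with remainder:
  u^5+u^4+7u^3-u^2-28u+20 = (-(1/4)u+5/4)(-4u^4-24u^3-36u^2+16u+48) + (28u^3+48u^2-36u-40)
  -4u^4-24u^3-36u^2+16u+48 = (-(1/7)u-30/49)(28u^3+48u^2-36u-40) + (-(576/49)u^2-(576/49)u+1152/49)
  28u^3+48u^2-36u-40 = (-(343/144)u-245/144)(-(576/49)u^2-(576/49)u+1152/49) + (0)
Last nonzero remainder: -(576/49)u^2-(576/49)u+1152/49. Dividing through by -576/49 gives the monic gcd u^2+u-2.
Then lcm(f, g) = f·g / gcd(f, g); expanding and making the result monic gives the answer.

120-68u-126u^2+9u^3+40u^4+18u^5+6u^6+u^7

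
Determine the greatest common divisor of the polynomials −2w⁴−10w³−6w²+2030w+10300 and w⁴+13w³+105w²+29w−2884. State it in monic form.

w²+10w+103

Euclidean algorithm in ℚ[w]:
  −2w⁴−10w³−6w²+2030w+10300 = (−2)(w⁴+13w³+105w²+29w−2884) + (16w³+204w²+2088w+4532)
  w⁴+13w³+105w²+29w−2884 = ((1/16)w+1/64)(16w³+204w²+2088w+4532) + (−(459/16)w²−(2295/8)w−47277/16)
  16w³+204w²+2088w+4532 = (−(256/459)w−704/459)(−(459/16)w²−(2295/8)w−47277/16) + (0)
Last nonzero remainder: −(459/16)w²−(2295/8)w−47277/16. Dividing through by −459/16 gives the monic gcd w²+10w+103.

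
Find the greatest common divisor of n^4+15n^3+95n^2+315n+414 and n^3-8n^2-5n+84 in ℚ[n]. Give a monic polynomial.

Repeated division with remainder:
  n^4+15n^3+95n^2+315n+414 = (n+23)(n^3-8n^2-5n+84) + (284n^2+346n-1518)
  n^3-8n^2-5n+84 = ((1/284)n-1309/40328)(284n^2+346n-1518) + ((233415/20164)n+700245/20164)
  284n^2+346n-1518 = ((5726576/233415)n-10202984/233415)((233415/20164)n+700245/20164) + (0)
Last nonzero remainder: (233415/20164)n+700245/20164. Dividing through by 233415/20164 gives the monic gcd n+3.

n+3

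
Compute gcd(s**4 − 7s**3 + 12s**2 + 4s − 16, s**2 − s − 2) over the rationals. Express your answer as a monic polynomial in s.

By polynomial division,
  s**4 − 7s**3 + 12s**2 + 4s − 16 = (s**2 − 6s + 8)(s**2 − s − 2) + (0)
The last nonzero remainder s**2 − s − 2 is already monic.

s**2 − s − 2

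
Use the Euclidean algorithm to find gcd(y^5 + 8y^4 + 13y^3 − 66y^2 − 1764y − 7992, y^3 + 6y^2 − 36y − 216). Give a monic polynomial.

y^3 + 6y^2 − 36y − 216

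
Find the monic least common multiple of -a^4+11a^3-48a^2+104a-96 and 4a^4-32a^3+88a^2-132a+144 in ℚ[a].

Repeated division with remainder:
  -a^4+11a^3-48a^2+104a-96 = (-1/4)(4a^4-32a^3+88a^2-132a+144) + (3a^3-26a^2+71a-60)
  4a^4-32a^3+88a^2-132a+144 = ((4/3)a+8/9)(3a^3-26a^2+71a-60) + ((148/9)a^2-(1036/9)a+592/3)
  3a^3-26a^2+71a-60 = ((27/148)a-45/148)((148/9)a^2-(1036/9)a+592/3) + (0)
Last nonzero remainder: (148/9)a^2-(1036/9)a+592/3. Dividing through by 148/9 gives the monic gcd a^2-7a+12.
Then lcm(f, g) = f·g / gcd(f, g); expanding and making the result monic gives the answer.

a^6-12a^5+62a^4-185a^3+344a^2-408a+288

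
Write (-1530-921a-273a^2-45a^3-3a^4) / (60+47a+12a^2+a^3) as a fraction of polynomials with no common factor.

(-306-123a-30a^2-3a^3)/(12+7a+a^2)

Apply the Euclidean algorithm:
  -3a^4-45a^3-273a^2-921a-1530 = (-3a-9)(a^3+12a^2+47a+60) + (-24a^2-318a-990)
  a^3+12a^2+47a+60 = (-(1/24)a+5/96)(-24a^2-318a-990) + ((357/16)a+1785/16)
  -24a^2-318a-990 = (-(128/119)a-1056/119)((357/16)a+1785/16) + (0)
Last nonzero remainder: (357/16)a+1785/16. Dividing through by 357/16 gives the monic gcd a+5.
Cancel a+5 from numerator and denominator to get the reduced form.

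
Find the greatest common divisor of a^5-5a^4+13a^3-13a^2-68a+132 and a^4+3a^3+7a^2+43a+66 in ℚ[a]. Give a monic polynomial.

a^3+7a+22

By polynomial division,
  a^5-5a^4+13a^3-13a^2-68a+132 = (a-8)(a^4+3a^3+7a^2+43a+66) + (30a^3+210a+660)
  a^4+3a^3+7a^2+43a+66 = ((1/30)a+1/10)(30a^3+210a+660) + (0)
Last nonzero remainder: 30a^3+210a+660. Dividing through by 30 gives the monic gcd a^3+7a+22.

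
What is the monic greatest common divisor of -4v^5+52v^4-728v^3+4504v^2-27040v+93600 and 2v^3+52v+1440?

Apply the Euclidean algorithm:
  -4v^5+52v^4-728v^3+4504v^2-27040v+93600 = (-2v^2+26v-312)(2v^3+52v+1440) + (6032v^2-48256v+542880)
  2v^3+52v+1440 = ((1/3016)v+1/377)(6032v^2-48256v+542880) + (0)
Last nonzero remainder: 6032v^2-48256v+542880. Dividing through by 6032 gives the monic gcd v^2-8v+90.

v^2-8v+90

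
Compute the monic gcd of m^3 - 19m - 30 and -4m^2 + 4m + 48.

m + 3

By polynomial division,
  m^3 - 19m - 30 = (-(1/4)m - 1/4)(-4m^2 + 4m + 48) + (-6m - 18)
  -4m^2 + 4m + 48 = ((2/3)m - 8/3)(-6m - 18) + (0)
Last nonzero remainder: -6m - 18. Dividing through by -6 gives the monic gcd m + 3.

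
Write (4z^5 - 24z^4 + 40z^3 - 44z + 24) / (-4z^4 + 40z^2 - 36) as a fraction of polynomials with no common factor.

(-z^2 + 3z - 2)/(z + 3)

Apply the Euclidean algorithm:
  4z^5 - 24z^4 + 40z^3 - 44z + 24 = (-z + 6)(-4z^4 + 40z^2 - 36) + (80z^3 - 240z^2 - 80z + 240)
  -4z^4 + 40z^2 - 36 = (-(1/20)z - 3/20)(80z^3 - 240z^2 - 80z + 240) + (0)
Last nonzero remainder: 80z^3 - 240z^2 - 80z + 240. Dividing through by 80 gives the monic gcd z^3 - 3z^2 - z + 3.
Cancel z^3 - 3z^2 - z + 3 from numerator and denominator to get the reduced form.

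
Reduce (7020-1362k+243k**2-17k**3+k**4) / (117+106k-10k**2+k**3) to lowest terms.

(60-6k+k**2)/(1+k)

Repeated division with remainder:
  k**4-17k**3+243k**2-1362k+7020 = (k-7)(k**3-10k**2+106k+117) + (67k**2-737k+7839)
  k**3-10k**2+106k+117 = ((1/67)k+1/67)(67k**2-737k+7839) + (0)
Last nonzero remainder: 67k**2-737k+7839. Dividing through by 67 gives the monic gcd k**2-11k+117.
Cancel k**2-11k+117 from numerator and denominator to get the reduced form.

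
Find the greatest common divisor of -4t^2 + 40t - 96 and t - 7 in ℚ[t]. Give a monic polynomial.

1

Apply the Euclidean algorithm:
  -4t^2 + 40t - 96 = (-4t + 12)(t - 7) + (-12)
  t - 7 = (-(1/12)t + 7/12)(-12) + (0)
The last nonzero remainder is the constant -12, so the polynomials are coprime and gcd = 1.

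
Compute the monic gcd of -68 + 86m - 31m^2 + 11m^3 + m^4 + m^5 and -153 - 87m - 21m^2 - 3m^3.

Apply the Euclidean algorithm:
  m^5 + m^4 + 11m^3 - 31m^2 + 86m - 68 = (-(1/3)m^2 + 2m - 8)(-3m^3 - 21m^2 - 87m - 153) + (-76m^2 - 304m - 1292)
  -3m^3 - 21m^2 - 87m - 153 = ((3/76)m + 9/76)(-76m^2 - 304m - 1292) + (0)
Last nonzero remainder: -76m^2 - 304m - 1292. Dividing through by -76 gives the monic gcd m^2 + 4m + 17.

17 + 4m + m^2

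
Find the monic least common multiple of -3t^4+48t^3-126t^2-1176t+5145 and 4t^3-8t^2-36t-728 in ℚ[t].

Repeated division with remainder:
  -3t^4+48t^3-126t^2-1176t+5145 = (-(3/4)t+21/2)(4t^3-8t^2-36t-728) + (-69t^2-1344t+12789)
  4t^3-8t^2-36t-728 = (-(4/69)t+1976/1587)(-69t^2-1344t+12789) + ((1258400/529)t-8808800/529)
  -69t^2-1344t+12789 = (-(36501/1258400)t-966483/1258400)((1258400/529)t-8808800/529) + (0)
Last nonzero remainder: (1258400/529)t-8808800/529. Dividing through by 1258400/529 gives the monic gcd t-7.
Then lcm(f, g) = f·g / gcd(f, g); expanding and making the result monic gives the answer.

t^6-11t^5-12t^4+186t^3+1337t^2+1617t-44590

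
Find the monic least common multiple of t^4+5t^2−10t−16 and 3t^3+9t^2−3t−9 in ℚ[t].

Repeated division with remainder:
  t^4+5t^2−10t−16 = ((1/3)t−1)(3t^3+9t^2−3t−9) + (15t^2−10t−25)
  3t^3+9t^2−3t−9 = ((1/5)t+11/15)(15t^2−10t−25) + ((28/3)t+28/3)
  15t^2−10t−25 = ((45/28)t−75/28)((28/3)t+28/3) + (0)
Last nonzero remainder: (28/3)t+28/3. Dividing through by 28/3 gives the monic gcd t+1.
Then lcm(f, g) = f·g / gcd(f, g); expanding and making the result monic gives the answer.

t^6+2t^5+2t^4−51t^2−2t+48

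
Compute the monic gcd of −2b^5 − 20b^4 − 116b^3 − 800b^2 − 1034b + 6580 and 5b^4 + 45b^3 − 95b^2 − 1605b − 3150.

b^2 + 12b + 35

Repeated division with remainder:
  −2b^5 − 20b^4 − 116b^3 − 800b^2 − 1034b + 6580 = (−(2/5)b − 2/5)(5b^4 + 45b^3 − 95b^2 − 1605b − 3150) + (−136b^3 − 1480b^2 − 2936b + 5320)
  5b^4 + 45b^3 − 95b^2 − 1605b − 3150 = (−(5/136)b + 20/289)(−136b^3 − 1480b^2 − 2936b + 5320) + (−(29050/289)b^2 − (348600/289)b − 1016750/289)
  −136b^3 − 1480b^2 − 2936b + 5320 = ((19652/14525)b − 21964/14525)(−(29050/289)b^2 − (348600/289)b − 1016750/289) + (0)
Last nonzero remainder: −(29050/289)b^2 − (348600/289)b − 1016750/289. Dividing through by −29050/289 gives the monic gcd b^2 + 12b + 35.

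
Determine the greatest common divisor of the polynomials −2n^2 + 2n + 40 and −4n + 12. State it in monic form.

Euclidean algorithm in ℚ[n]:
  −2n^2 + 2n + 40 = ((1/2)n + 1)(−4n + 12) + (28)
  −4n + 12 = (−(1/7)n + 3/7)(28) + (0)
The last nonzero remainder is the constant 28, so the polynomials are coprime and gcd = 1.

1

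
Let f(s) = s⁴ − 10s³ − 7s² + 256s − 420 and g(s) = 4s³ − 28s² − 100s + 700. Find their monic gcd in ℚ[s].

By polynomial division,
  s⁴ − 10s³ − 7s² + 256s − 420 = ((1/4)s − 3/4)(4s³ − 28s² − 100s + 700) + (−3s² + 6s + 105)
  4s³ − 28s² − 100s + 700 = (−(4/3)s + 20/3)(−3s² + 6s + 105) + (0)
Last nonzero remainder: −3s² + 6s + 105. Dividing through by −3 gives the monic gcd s² − 2s − 35.

s² − 2s − 35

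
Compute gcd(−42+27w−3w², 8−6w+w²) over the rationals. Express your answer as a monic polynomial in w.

−2+w

By polynomial division,
  −3w²+27w−42 = (−3)(w²−6w+8) + (9w−18)
  w²−6w+8 = ((1/9)w−4/9)(9w−18) + (0)
Last nonzero remainder: 9w−18. Dividing through by 9 gives the monic gcd w−2.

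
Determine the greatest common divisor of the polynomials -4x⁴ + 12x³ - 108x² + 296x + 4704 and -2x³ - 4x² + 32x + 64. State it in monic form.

By polynomial division,
  -4x⁴ + 12x³ - 108x² + 296x + 4704 = (2x - 10)(-2x³ - 4x² + 32x + 64) + (-212x² + 488x + 5344)
  -2x³ - 4x² + 32x + 64 = ((1/106)x + 114/2809)(-212x² + 488x + 5344) + (-(107360/2809)x - 429440/2809)
  -212x² + 488x + 5344 = ((148877/26840)x - 469103/13420)(-(107360/2809)x - 429440/2809) + (0)
Last nonzero remainder: -(107360/2809)x - 429440/2809. Dividing through by -107360/2809 gives the monic gcd x + 4.

x + 4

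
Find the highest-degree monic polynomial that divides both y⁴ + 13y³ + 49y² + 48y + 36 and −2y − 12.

y + 6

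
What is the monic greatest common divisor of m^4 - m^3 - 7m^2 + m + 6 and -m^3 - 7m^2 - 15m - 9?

Euclidean algorithm in ℚ[m]:
  m^4 - m^3 - 7m^2 + m + 6 = (-m + 8)(-m^3 - 7m^2 - 15m - 9) + (34m^2 + 112m + 78)
  -m^3 - 7m^2 - 15m - 9 = (-(1/34)m - 63/578)(34m^2 + 112m + 78) + (-(144/289)m - 144/289)
  34m^2 + 112m + 78 = (-(4913/72)m - 3757/24)(-(144/289)m - 144/289) + (0)
Last nonzero remainder: -(144/289)m - 144/289. Dividing through by -144/289 gives the monic gcd m + 1.

m + 1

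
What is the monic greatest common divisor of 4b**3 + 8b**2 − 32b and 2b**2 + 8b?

b**2 + 4b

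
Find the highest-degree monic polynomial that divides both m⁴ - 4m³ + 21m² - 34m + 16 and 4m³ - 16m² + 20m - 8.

m² - 2m + 1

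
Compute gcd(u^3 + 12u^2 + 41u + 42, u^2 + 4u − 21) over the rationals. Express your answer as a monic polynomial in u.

Repeated division with remainder:
  u^3 + 12u^2 + 41u + 42 = (u + 8)(u^2 + 4u − 21) + (30u + 210)
  u^2 + 4u − 21 = ((1/30)u − 1/10)(30u + 210) + (0)
Last nonzero remainder: 30u + 210. Dividing through by 30 gives the monic gcd u + 7.

u + 7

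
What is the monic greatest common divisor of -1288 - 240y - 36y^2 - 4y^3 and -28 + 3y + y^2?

7 + y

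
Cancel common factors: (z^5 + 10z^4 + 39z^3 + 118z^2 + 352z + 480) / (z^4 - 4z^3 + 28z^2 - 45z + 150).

(z^3 + 11z^2 + 40z + 48)/(z^2 - 3z + 15)

By polynomial division,
  z^5 + 10z^4 + 39z^3 + 118z^2 + 352z + 480 = (z + 14)(z^4 - 4z^3 + 28z^2 - 45z + 150) + (67z^3 - 229z^2 + 832z - 1620)
  z^4 - 4z^3 + 28z^2 - 45z + 150 = ((1/67)z - 39/4489)(67z^3 - 229z^2 + 832z - 1620) + ((61017/4489)z^2 - (61017/4489)z + 610170/4489)
  67z^3 - 229z^2 + 832z - 1620 = ((300763/61017)z - 242406/20339)((61017/4489)z^2 - (61017/4489)z + 610170/4489) + (0)
Last nonzero remainder: (61017/4489)z^2 - (61017/4489)z + 610170/4489. Dividing through by 61017/4489 gives the monic gcd z^2 - z + 10.
Cancel z^2 - z + 10 from numerator and denominator to get the reduced form.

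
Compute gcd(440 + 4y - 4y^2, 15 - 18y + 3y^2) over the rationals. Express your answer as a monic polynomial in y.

1

Repeated division with remainder:
  -4y^2 + 4y + 440 = (-4/3)(3y^2 - 18y + 15) + (-20y + 460)
  3y^2 - 18y + 15 = (-(3/20)y - 51/20)(-20y + 460) + (1188)
  -20y + 460 = (-(5/297)y + 115/297)(1188) + (0)
The last nonzero remainder is the constant 1188, so the polynomials are coprime and gcd = 1.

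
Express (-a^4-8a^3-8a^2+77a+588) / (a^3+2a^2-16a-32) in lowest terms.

(-a^3-12a^2-56a-147)/(a^2+6a+8)

Euclidean algorithm in ℚ[a]:
  -a^4-8a^3-8a^2+77a+588 = (-a-6)(a^3+2a^2-16a-32) + (-12a^2-51a+396)
  a^3+2a^2-16a-32 = (-(1/12)a+3/16)(-12a^2-51a+396) + ((425/16)a-425/4)
  -12a^2-51a+396 = (-(192/425)a-1584/425)((425/16)a-425/4) + (0)
Last nonzero remainder: (425/16)a-425/4. Dividing through by 425/16 gives the monic gcd a-4.
Cancel a-4 from numerator and denominator to get the reduced form.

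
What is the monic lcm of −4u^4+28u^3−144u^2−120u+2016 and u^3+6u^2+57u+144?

u^6−4u^5+63u^4−198u^3+1314u^2−72u−24192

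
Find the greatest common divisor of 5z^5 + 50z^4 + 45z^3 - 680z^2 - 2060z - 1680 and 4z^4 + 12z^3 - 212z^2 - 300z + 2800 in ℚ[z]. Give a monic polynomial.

Apply the Euclidean algorithm:
  5z^5 + 50z^4 + 45z^3 - 680z^2 - 2060z - 1680 = ((5/4)z + 35/4)(4z^4 + 12z^3 - 212z^2 - 300z + 2800) + (205z^3 + 1550z^2 - 2935z - 26180)
  4z^4 + 12z^3 - 212z^2 - 300z + 2800 = ((4/205)z - 748/8405)(205z^3 + 1550z^2 - 2935z - 26180) + (-(28224/1681)z^2 - (84672/1681)z + 790272/1681)
  205z^3 + 1550z^2 - 2935z - 26180 = (-(344605/28224)z - 1571735/28224)(-(28224/1681)z^2 - (84672/1681)z + 790272/1681) + (0)
Last nonzero remainder: -(28224/1681)z^2 - (84672/1681)z + 790272/1681. Dividing through by -28224/1681 gives the monic gcd z^2 + 3z - 28.

z^2 + 3z - 28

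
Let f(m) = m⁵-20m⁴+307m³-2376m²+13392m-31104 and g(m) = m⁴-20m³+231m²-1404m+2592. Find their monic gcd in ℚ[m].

m²-9m+108

By polynomial division,
  m⁵-20m⁴+307m³-2376m²+13392m-31104 = (m)(m⁴-20m³+231m²-1404m+2592) + (76m³-972m²+10800m-31104)
  m⁴-20m³+231m²-1404m+2592 = ((1/76)m-137/1444)(76m³-972m²+10800m-31104) + (-(1200/361)m²+(10800/361)m-129600/361)
  76m³-972m²+10800m-31104 = (-(6859/300)m+2166/25)(-(1200/361)m²+(10800/361)m-129600/361) + (0)
Last nonzero remainder: -(1200/361)m²+(10800/361)m-129600/361. Dividing through by -1200/361 gives the monic gcd m²-9m+108.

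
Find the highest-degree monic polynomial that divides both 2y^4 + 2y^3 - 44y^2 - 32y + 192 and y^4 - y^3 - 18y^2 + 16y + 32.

y^3 - 2y^2 - 16y + 32

By polynomial division,
  2y^4 + 2y^3 - 44y^2 - 32y + 192 = (2)(y^4 - y^3 - 18y^2 + 16y + 32) + (4y^3 - 8y^2 - 64y + 128)
  y^4 - y^3 - 18y^2 + 16y + 32 = ((1/4)y + 1/4)(4y^3 - 8y^2 - 64y + 128) + (0)
Last nonzero remainder: 4y^3 - 8y^2 - 64y + 128. Dividing through by 4 gives the monic gcd y^3 - 2y^2 - 16y + 32.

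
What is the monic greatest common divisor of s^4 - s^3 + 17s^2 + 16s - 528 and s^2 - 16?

s^2 - 16

Euclidean algorithm in ℚ[s]:
  s^4 - s^3 + 17s^2 + 16s - 528 = (s^2 - s + 33)(s^2 - 16) + (0)
The last nonzero remainder s^2 - 16 is already monic.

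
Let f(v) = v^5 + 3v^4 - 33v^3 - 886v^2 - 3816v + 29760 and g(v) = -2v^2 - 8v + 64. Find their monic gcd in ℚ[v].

v^2 + 4v - 32

Euclidean algorithm in ℚ[v]:
  v^5 + 3v^4 - 33v^3 - 886v^2 - 3816v + 29760 = (-(1/2)v^3 + (1/2)v^2 - (3/2)v + 465)(-2v^2 - 8v + 64) + (0)
Last nonzero remainder: -2v^2 - 8v + 64. Dividing through by -2 gives the monic gcd v^2 + 4v - 32.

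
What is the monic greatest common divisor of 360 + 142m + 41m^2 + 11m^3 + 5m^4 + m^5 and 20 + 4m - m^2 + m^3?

10 - 3m + m^2

By polynomial division,
  m^5 + 5m^4 + 11m^3 + 41m^2 + 142m + 360 = (m^2 + 6m + 13)(m^3 - m^2 + 4m + 20) + (10m^2 - 30m + 100)
  m^3 - m^2 + 4m + 20 = ((1/10)m + 1/5)(10m^2 - 30m + 100) + (0)
Last nonzero remainder: 10m^2 - 30m + 100. Dividing through by 10 gives the monic gcd m^2 - 3m + 10.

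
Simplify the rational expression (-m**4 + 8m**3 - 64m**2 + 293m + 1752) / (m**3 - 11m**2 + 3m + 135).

Euclidean algorithm in ℚ[m]:
  -m**4 + 8m**3 - 64m**2 + 293m + 1752 = (-m - 3)(m**3 - 11m**2 + 3m + 135) + (-94m**2 + 437m + 2157)
  m**3 - 11m**2 + 3m + 135 = (-(1/94)m + 597/8836)(-94m**2 + 437m + 2157) + (-(31623/8836)m - 94869/8836)
  -94m**2 + 437m + 2157 = ((830584/31623)m - 6353084/31623)(-(31623/8836)m - 94869/8836) + (0)
Last nonzero remainder: -(31623/8836)m - 94869/8836. Dividing through by -31623/8836 gives the monic gcd m + 3.
Cancel m + 3 from numerator and denominator to get the reduced form.

(-m**3 + 11m**2 - 97m + 584)/(m**2 - 14m + 45)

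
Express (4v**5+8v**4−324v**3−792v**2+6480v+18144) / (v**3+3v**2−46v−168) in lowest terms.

(4v**3+12v**2−144v−432)/(v+4)

Repeated division with remainder:
  4v**5+8v**4−324v**3−792v**2+6480v+18144 = (4v**2−4v−128)(v**3+3v**2−46v−168) + (80v**2−80v−3360)
  v**3+3v**2−46v−168 = ((1/80)v+1/20)(80v**2−80v−3360) + (0)
Last nonzero remainder: 80v**2−80v−3360. Dividing through by 80 gives the monic gcd v**2−v−42.
Cancel v**2−v−42 from numerator and denominator to get the reduced form.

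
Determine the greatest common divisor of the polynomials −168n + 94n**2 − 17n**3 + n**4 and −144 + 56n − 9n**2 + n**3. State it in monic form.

−4 + n

By polynomial division,
  n**4 − 17n**3 + 94n**2 − 168n = (n − 8)(n**3 − 9n**2 + 56n − 144) + (−34n**2 + 424n − 1152)
  n**3 − 9n**2 + 56n − 144 = (−(1/34)n − 59/578)(−34n**2 + 424n − 1152) + ((18900/289)n − 75600/289)
  −34n**2 + 424n − 1152 = (−(4913/9450)n + 2312/525)((18900/289)n − 75600/289) + (0)
Last nonzero remainder: (18900/289)n − 75600/289. Dividing through by 18900/289 gives the monic gcd n − 4.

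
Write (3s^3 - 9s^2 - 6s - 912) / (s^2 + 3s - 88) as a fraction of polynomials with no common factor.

(3s^2 + 15s + 114)/(s + 11)

Euclidean algorithm in ℚ[s]:
  3s^3 - 9s^2 - 6s - 912 = (3s - 18)(s^2 + 3s - 88) + (312s - 2496)
  s^2 + 3s - 88 = ((1/312)s + 11/312)(312s - 2496) + (0)
Last nonzero remainder: 312s - 2496. Dividing through by 312 gives the monic gcd s - 8.
Cancel s - 8 from numerator and denominator to get the reduced form.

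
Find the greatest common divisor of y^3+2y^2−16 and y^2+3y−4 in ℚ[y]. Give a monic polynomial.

1

Euclidean algorithm in ℚ[y]:
  y^3+2y^2−16 = (y−1)(y^2+3y−4) + (7y−20)
  y^2+3y−4 = ((1/7)y+41/49)(7y−20) + (624/49)
  7y−20 = ((343/624)y−245/156)(624/49) + (0)
The last nonzero remainder is the constant 624/49, so the polynomials are coprime and gcd = 1.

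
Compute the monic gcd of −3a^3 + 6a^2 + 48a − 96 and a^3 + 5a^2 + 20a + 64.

a + 4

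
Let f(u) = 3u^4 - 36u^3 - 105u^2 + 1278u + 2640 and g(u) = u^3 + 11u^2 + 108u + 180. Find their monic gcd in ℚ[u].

u + 2

Repeated division with remainder:
  3u^4 - 36u^3 - 105u^2 + 1278u + 2640 = (3u - 69)(u^3 + 11u^2 + 108u + 180) + (330u^2 + 8190u + 15060)
  u^3 + 11u^2 + 108u + 180 = ((1/330)u - 76/1815)(330u^2 + 8190u + 15060) + ((49042/121)u + 98084/121)
  330u^2 + 8190u + 15060 = ((19965/24521)u + 455565/24521)((49042/121)u + 98084/121) + (0)
Last nonzero remainder: (49042/121)u + 98084/121. Dividing through by 49042/121 gives the monic gcd u + 2.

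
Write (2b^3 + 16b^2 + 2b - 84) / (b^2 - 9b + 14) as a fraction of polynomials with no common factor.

(2b^2 + 20b + 42)/(b - 7)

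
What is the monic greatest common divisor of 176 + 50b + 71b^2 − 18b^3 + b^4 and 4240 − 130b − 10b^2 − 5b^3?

−8 + b

Euclidean algorithm in ℚ[b]:
  b^4 − 18b^3 + 71b^2 + 50b + 176 = (−(1/5)b + 4)(−5b^3 − 10b^2 − 130b + 4240) + (85b^2 + 1418b − 16784)
  −5b^3 − 10b^2 − 130b + 4240 = (−(1/17)b + 1248/1445)(85b^2 + 1418b − 16784) + (−(3384154/1445)b + 27073232/1445)
  85b^2 + 1418b − 16784 = (−(122825/3384154)b − 1515805/1692077)(−(3384154/1445)b + 27073232/1445) + (0)
Last nonzero remainder: −(3384154/1445)b + 27073232/1445. Dividing through by −3384154/1445 gives the monic gcd b − 8.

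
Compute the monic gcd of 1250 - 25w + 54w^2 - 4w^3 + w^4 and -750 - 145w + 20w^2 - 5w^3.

Euclidean algorithm in ℚ[w]:
  w^4 - 4w^3 + 54w^2 - 25w + 1250 = (-(1/5)w)(-5w^3 + 20w^2 - 145w - 750) + (25w^2 - 175w + 1250)
  -5w^3 + 20w^2 - 145w - 750 = (-(1/5)w - 3/5)(25w^2 - 175w + 1250) + (0)
Last nonzero remainder: 25w^2 - 175w + 1250. Dividing through by 25 gives the monic gcd w^2 - 7w + 50.

50 - 7w + w^2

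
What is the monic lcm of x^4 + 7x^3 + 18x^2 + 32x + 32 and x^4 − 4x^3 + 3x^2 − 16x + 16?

x^6 + 2x^5 − 13x^4 − 30x^3 − 56x^2 − 32x + 128

Euclidean algorithm in ℚ[x]:
  x^4 + 7x^3 + 18x^2 + 32x + 32 = (x^4 − 4x^3 + 3x^2 − 16x + 16) + (11x^3 + 15x^2 + 48x + 16)
  x^4 − 4x^3 + 3x^2 − 16x + 16 = ((1/11)x − 59/121)(11x^3 + 15x^2 + 48x + 16) + ((720/121)x^2 + (720/121)x + 2880/121)
  11x^3 + 15x^2 + 48x + 16 = ((1331/720)x + 121/180)((720/121)x^2 + (720/121)x + 2880/121) + (0)
Last nonzero remainder: (720/121)x^2 + (720/121)x + 2880/121. Dividing through by 720/121 gives the monic gcd x^2 + x + 4.
Then lcm(f, g) = f·g / gcd(f, g); expanding and making the result monic gives the answer.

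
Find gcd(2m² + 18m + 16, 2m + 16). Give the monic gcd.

Repeated division with remainder:
  2m² + 18m + 16 = (m + 1)(2m + 16) + (0)
Last nonzero remainder: 2m + 16. Dividing through by 2 gives the monic gcd m + 8.

m + 8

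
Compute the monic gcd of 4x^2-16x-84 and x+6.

1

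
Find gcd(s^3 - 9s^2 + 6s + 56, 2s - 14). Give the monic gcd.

s - 7

Euclidean algorithm in ℚ[s]:
  s^3 - 9s^2 + 6s + 56 = ((1/2)s^2 - s - 4)(2s - 14) + (0)
Last nonzero remainder: 2s - 14. Dividing through by 2 gives the monic gcd s - 7.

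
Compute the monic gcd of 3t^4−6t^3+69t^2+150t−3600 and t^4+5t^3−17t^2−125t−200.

Apply the Euclidean algorithm:
  3t^4−6t^3+69t^2+150t−3600 = (3)(t^4+5t^3−17t^2−125t−200) + (−21t^3+120t^2+525t−3000)
  t^4+5t^3−17t^2−125t−200 = (−(1/21)t−25/49)(−21t^3+120t^2+525t−3000) + ((3392/49)t^2−84800/49)
  −21t^3+120t^2+525t−3000 = (−(1029/3392)t+735/424)((3392/49)t^2−84800/49) + (0)
Last nonzero remainder: (3392/49)t^2−84800/49. Dividing through by 3392/49 gives the monic gcd t^2−25.

t^2−25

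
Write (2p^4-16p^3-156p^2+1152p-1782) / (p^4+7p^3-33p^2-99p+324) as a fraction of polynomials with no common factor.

Euclidean algorithm in ℚ[p]:
  2p^4-16p^3-156p^2+1152p-1782 = (2)(p^4+7p^3-33p^2-99p+324) + (-30p^3-90p^2+1350p-2430)
  p^4+7p^3-33p^2-99p+324 = (-(1/30)p-2/15)(-30p^3-90p^2+1350p-2430) + (0)
Last nonzero remainder: -30p^3-90p^2+1350p-2430. Dividing through by -30 gives the monic gcd p^3+3p^2-45p+81.
Cancel p^3+3p^2-45p+81 from numerator and denominator to get the reduced form.

(2p-22)/(p+4)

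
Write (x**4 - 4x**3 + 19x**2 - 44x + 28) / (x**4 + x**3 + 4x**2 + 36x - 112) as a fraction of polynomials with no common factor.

(x - 1)/(x + 4)

Apply the Euclidean algorithm:
  x**4 - 4x**3 + 19x**2 - 44x + 28 = (x**4 + x**3 + 4x**2 + 36x - 112) + (-5x**3 + 15x**2 - 80x + 140)
  x**4 + x**3 + 4x**2 + 36x - 112 = (-(1/5)x - 4/5)(-5x**3 + 15x**2 - 80x + 140) + (0)
Last nonzero remainder: -5x**3 + 15x**2 - 80x + 140. Dividing through by -5 gives the monic gcd x**3 - 3x**2 + 16x - 28.
Cancel x**3 - 3x**2 + 16x - 28 from numerator and denominator to get the reduced form.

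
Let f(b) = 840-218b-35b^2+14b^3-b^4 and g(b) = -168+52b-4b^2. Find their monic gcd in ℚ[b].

42-13b+b^2

Euclidean algorithm in ℚ[b]:
  -b^4+14b^3-35b^2-218b+840 = ((1/4)b^2-(1/4)b-5)(-4b^2+52b-168) + (0)
Last nonzero remainder: -4b^2+52b-168. Dividing through by -4 gives the monic gcd b^2-13b+42.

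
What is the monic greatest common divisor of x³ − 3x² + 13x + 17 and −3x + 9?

1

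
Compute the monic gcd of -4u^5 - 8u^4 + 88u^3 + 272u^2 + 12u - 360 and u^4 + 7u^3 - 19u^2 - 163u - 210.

By polynomial division,
  -4u^5 - 8u^4 + 88u^3 + 272u^2 + 12u - 360 = (-4u + 20)(u^4 + 7u^3 - 19u^2 - 163u - 210) + (-128u^3 + 2432u + 3840)
  u^4 + 7u^3 - 19u^2 - 163u - 210 = (-(1/128)u - 7/128)(-128u^3 + 2432u + 3840) + (0)
Last nonzero remainder: -128u^3 + 2432u + 3840. Dividing through by -128 gives the monic gcd u^3 - 19u - 30.

u^3 - 19u - 30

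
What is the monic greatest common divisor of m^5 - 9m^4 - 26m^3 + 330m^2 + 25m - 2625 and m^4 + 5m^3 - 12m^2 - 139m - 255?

Apply the Euclidean algorithm:
  m^5 - 9m^4 - 26m^3 + 330m^2 + 25m - 2625 = (m - 14)(m^4 + 5m^3 - 12m^2 - 139m - 255) + (56m^3 + 301m^2 - 1666m - 6195)
  m^4 + 5m^3 - 12m^2 - 139m - 255 = ((1/56)m - 3/448)(56m^3 + 301m^2 - 1666m - 6195) + ((1265/64)m^2 - (1265/32)m - 18975/64)
  56m^3 + 301m^2 - 1666m - 6195 = ((3584/1265)m + 26432/1265)((1265/64)m^2 - (1265/32)m - 18975/64) + (0)
Last nonzero remainder: (1265/64)m^2 - (1265/32)m - 18975/64. Dividing through by 1265/64 gives the monic gcd m^2 - 2m - 15.

m^2 - 2m - 15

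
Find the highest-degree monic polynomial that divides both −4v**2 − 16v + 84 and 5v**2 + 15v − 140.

By polynomial division,
  −4v**2 − 16v + 84 = (−4/5)(5v**2 + 15v − 140) + (−4v − 28)
  5v**2 + 15v − 140 = (−(5/4)v + 5)(−4v − 28) + (0)
Last nonzero remainder: −4v − 28. Dividing through by −4 gives the monic gcd v + 7.

v + 7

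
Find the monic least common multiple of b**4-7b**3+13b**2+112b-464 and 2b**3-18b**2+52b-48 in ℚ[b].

Apply the Euclidean algorithm:
  b**4-7b**3+13b**2+112b-464 = ((1/2)b+1)(2b**3-18b**2+52b-48) + (5b**2+84b-416)
  2b**3-18b**2+52b-48 = ((2/5)b-258/25)(5b**2+84b-416) + ((27132/25)b-108528/25)
  5b**2+84b-416 = ((125/27132)b+650/6783)((27132/25)b-108528/25) + (0)
Last nonzero remainder: (27132/25)b-108528/25. Dividing through by 27132/25 gives the monic gcd b-4.
Then lcm(f, g) = f·g / gcd(f, g); expanding and making the result monic gives the answer.

b**6-12b**5+54b**4+5b**3-946b**2+2992b-2784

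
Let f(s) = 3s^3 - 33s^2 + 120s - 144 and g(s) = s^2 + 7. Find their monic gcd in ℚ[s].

Apply the Euclidean algorithm:
  3s^3 - 33s^2 + 120s - 144 = (3s - 33)(s^2 + 7) + (99s + 87)
  s^2 + 7 = ((1/99)s - 29/3267)(99s + 87) + (8464/1089)
  99s + 87 = ((107811/8464)s + 94743/8464)(8464/1089) + (0)
The last nonzero remainder is the constant 8464/1089, so the polynomials are coprime and gcd = 1.

1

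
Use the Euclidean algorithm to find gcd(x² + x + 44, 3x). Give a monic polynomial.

1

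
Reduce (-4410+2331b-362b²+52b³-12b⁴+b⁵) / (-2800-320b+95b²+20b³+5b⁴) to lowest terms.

(-126+81b-16b²+b³)/(-80+5b²)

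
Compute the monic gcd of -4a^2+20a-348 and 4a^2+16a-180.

1

Repeated division with remainder:
  -4a^2+20a-348 = (-1)(4a^2+16a-180) + (36a-528)
  4a^2+16a-180 = ((1/9)a+56/27)(36a-528) + (8236/9)
  36a-528 = ((81/2059)a-1188/2059)(8236/9) + (0)
The last nonzero remainder is the constant 8236/9, so the polynomials are coprime and gcd = 1.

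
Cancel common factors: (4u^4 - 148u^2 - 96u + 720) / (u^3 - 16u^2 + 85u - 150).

(4u^3 + 24u^2 - 4u - 120)/(u^2 - 10u + 25)

Repeated division with remainder:
  4u^4 - 148u^2 - 96u + 720 = (4u + 64)(u^3 - 16u^2 + 85u - 150) + (536u^2 - 4936u + 10320)
  u^3 - 16u^2 + 85u - 150 = ((1/536)u - 455/35912)(536u^2 - 4936u + 10320) + ((14400/4489)u - 86400/4489)
  536u^2 - 4936u + 10320 = ((300763/1800)u - 193027/360)((14400/4489)u - 86400/4489) + (0)
Last nonzero remainder: (14400/4489)u - 86400/4489. Dividing through by 14400/4489 gives the monic gcd u - 6.
Cancel u - 6 from numerator and denominator to get the reduced form.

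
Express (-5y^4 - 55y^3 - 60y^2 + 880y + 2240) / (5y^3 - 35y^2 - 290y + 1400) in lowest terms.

Apply the Euclidean algorithm:
  -5y^4 - 55y^3 - 60y^2 + 880y + 2240 = (-y - 18)(5y^3 - 35y^2 - 290y + 1400) + (-980y^2 - 2940y + 27440)
  5y^3 - 35y^2 - 290y + 1400 = (-(1/196)y + 5/98)(-980y^2 - 2940y + 27440) + (0)
Last nonzero remainder: -980y^2 - 2940y + 27440. Dividing through by -980 gives the monic gcd y^2 + 3y - 28.
Cancel y^2 + 3y - 28 from numerator and denominator to get the reduced form.

(-y^2 - 8y - 16)/(y - 10)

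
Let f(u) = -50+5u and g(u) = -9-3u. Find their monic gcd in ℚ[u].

1

Apply the Euclidean algorithm:
  5u-50 = (-5/3)(-3u-9) + (-65)
  -3u-9 = ((3/65)u+9/65)(-65) + (0)
The last nonzero remainder is the constant -65, so the polynomials are coprime and gcd = 1.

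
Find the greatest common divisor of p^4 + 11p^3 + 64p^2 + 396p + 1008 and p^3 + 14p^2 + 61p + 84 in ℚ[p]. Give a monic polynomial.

By polynomial division,
  p^4 + 11p^3 + 64p^2 + 396p + 1008 = (p - 3)(p^3 + 14p^2 + 61p + 84) + (45p^2 + 495p + 1260)
  p^3 + 14p^2 + 61p + 84 = ((1/45)p + 1/15)(45p^2 + 495p + 1260) + (0)
Last nonzero remainder: 45p^2 + 495p + 1260. Dividing through by 45 gives the monic gcd p^2 + 11p + 28.

p^2 + 11p + 28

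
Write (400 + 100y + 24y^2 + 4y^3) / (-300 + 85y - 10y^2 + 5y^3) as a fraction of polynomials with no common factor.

By polynomial division,
  4y^3 + 24y^2 + 100y + 400 = (4/5)(5y^3 - 10y^2 + 85y - 300) + (32y^2 + 32y + 640)
  5y^3 - 10y^2 + 85y - 300 = ((5/32)y - 15/32)(32y^2 + 32y + 640) + (0)
Last nonzero remainder: 32y^2 + 32y + 640. Dividing through by 32 gives the monic gcd y^2 + y + 20.
Cancel y^2 + y + 20 from numerator and denominator to get the reduced form.

(20 + 4y)/(-15 + 5y)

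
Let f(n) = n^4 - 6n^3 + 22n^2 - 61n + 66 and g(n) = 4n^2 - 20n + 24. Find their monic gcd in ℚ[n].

n^2 - 5n + 6

Repeated division with remainder:
  n^4 - 6n^3 + 22n^2 - 61n + 66 = ((1/4)n^2 - (1/4)n + 11/4)(4n^2 - 20n + 24) + (0)
Last nonzero remainder: 4n^2 - 20n + 24. Dividing through by 4 gives the monic gcd n^2 - 5n + 6.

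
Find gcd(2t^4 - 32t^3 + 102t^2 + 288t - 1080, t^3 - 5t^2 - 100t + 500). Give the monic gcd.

t - 10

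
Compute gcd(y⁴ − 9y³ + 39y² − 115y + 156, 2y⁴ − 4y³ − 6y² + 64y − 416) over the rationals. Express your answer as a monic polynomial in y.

y³ − 6y² + 21y − 52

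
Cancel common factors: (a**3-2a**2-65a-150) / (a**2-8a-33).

(a**2-5a-50)/(a-11)

By polynomial division,
  a**3-2a**2-65a-150 = (a+6)(a**2-8a-33) + (16a+48)
  a**2-8a-33 = ((1/16)a-11/16)(16a+48) + (0)
Last nonzero remainder: 16a+48. Dividing through by 16 gives the monic gcd a+3.
Cancel a+3 from numerator and denominator to get the reduced form.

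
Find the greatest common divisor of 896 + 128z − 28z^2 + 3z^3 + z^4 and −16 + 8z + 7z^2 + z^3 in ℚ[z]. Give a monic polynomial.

4 + z

Repeated division with remainder:
  z^4 + 3z^3 − 28z^2 + 128z + 896 = (z − 4)(z^3 + 7z^2 + 8z − 16) + (−8z^2 + 176z + 832)
  z^3 + 7z^2 + 8z − 16 = (−(1/8)z − 29/8)(−8z^2 + 176z + 832) + (750z + 3000)
  −8z^2 + 176z + 832 = (−(4/375)z + 104/375)(750z + 3000) + (0)
Last nonzero remainder: 750z + 3000. Dividing through by 750 gives the monic gcd z + 4.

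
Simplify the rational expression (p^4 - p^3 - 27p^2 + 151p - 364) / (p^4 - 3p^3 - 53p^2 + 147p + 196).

Apply the Euclidean algorithm:
  p^4 - p^3 - 27p^2 + 151p - 364 = (p^4 - 3p^3 - 53p^2 + 147p + 196) + (2p^3 + 26p^2 + 4p - 560)
  p^4 - 3p^3 - 53p^2 + 147p + 196 = ((1/2)p - 8)(2p^3 + 26p^2 + 4p - 560) + (153p^2 + 459p - 4284)
  2p^3 + 26p^2 + 4p - 560 = ((2/153)p + 20/153)(153p^2 + 459p - 4284) + (0)
Last nonzero remainder: 153p^2 + 459p - 4284. Dividing through by 153 gives the monic gcd p^2 + 3p - 28.
Cancel p^2 + 3p - 28 from numerator and denominator to get the reduced form.

(p^2 - 4p + 13)/(p^2 - 6p - 7)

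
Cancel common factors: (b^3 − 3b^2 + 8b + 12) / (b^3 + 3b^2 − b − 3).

(b^2 − 4b + 12)/(b^2 + 2b − 3)

By polynomial division,
  b^3 − 3b^2 + 8b + 12 = (b^3 + 3b^2 − b − 3) + (−6b^2 + 9b + 15)
  b^3 + 3b^2 − b − 3 = (−(1/6)b − 3/4)(−6b^2 + 9b + 15) + ((33/4)b + 33/4)
  −6b^2 + 9b + 15 = (−(8/11)b + 20/11)((33/4)b + 33/4) + (0)
Last nonzero remainder: (33/4)b + 33/4. Dividing through by 33/4 gives the monic gcd b + 1.
Cancel b + 1 from numerator and denominator to get the reduced form.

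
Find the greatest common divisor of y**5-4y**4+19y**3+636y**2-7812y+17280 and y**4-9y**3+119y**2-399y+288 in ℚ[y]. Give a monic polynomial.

y**3-8y**2+111y-288

Euclidean algorithm in ℚ[y]:
  y**5-4y**4+19y**3+636y**2-7812y+17280 = (y+5)(y**4-9y**3+119y**2-399y+288) + (-55y**3+440y**2-6105y+15840)
  y**4-9y**3+119y**2-399y+288 = (-(1/55)y+1/55)(-55y**3+440y**2-6105y+15840) + (0)
Last nonzero remainder: -55y**3+440y**2-6105y+15840. Dividing through by -55 gives the monic gcd y**3-8y**2+111y-288.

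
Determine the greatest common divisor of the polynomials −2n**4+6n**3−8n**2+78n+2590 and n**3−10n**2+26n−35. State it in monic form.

n−7

Euclidean algorithm in ℚ[n]:
  −2n**4+6n**3−8n**2+78n+2590 = (−2n−14)(n**3−10n**2+26n−35) + (−96n**2+372n+2100)
  n**3−10n**2+26n−35 = (−(1/96)n+49/768)(−96n**2+372n+2100) + ((1545/64)n−10815/64)
  −96n**2+372n+2100 = (−(2048/515)n−1280/103)((1545/64)n−10815/64) + (0)
Last nonzero remainder: (1545/64)n−10815/64. Dividing through by 1545/64 gives the monic gcd n−7.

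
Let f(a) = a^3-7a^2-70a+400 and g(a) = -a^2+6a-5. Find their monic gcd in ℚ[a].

a-5

By polynomial division,
  a^3-7a^2-70a+400 = (-a+1)(-a^2+6a-5) + (-81a+405)
  -a^2+6a-5 = ((1/81)a-1/81)(-81a+405) + (0)
Last nonzero remainder: -81a+405. Dividing through by -81 gives the monic gcd a-5.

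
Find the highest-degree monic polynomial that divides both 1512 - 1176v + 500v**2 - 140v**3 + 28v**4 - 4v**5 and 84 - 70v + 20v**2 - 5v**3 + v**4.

-42 + 14v - 3v**2 + v**3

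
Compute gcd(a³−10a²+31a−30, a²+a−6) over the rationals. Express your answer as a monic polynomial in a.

a−2

By polynomial division,
  a³−10a²+31a−30 = (a−11)(a²+a−6) + (48a−96)
  a²+a−6 = ((1/48)a+1/16)(48a−96) + (0)
Last nonzero remainder: 48a−96. Dividing through by 48 gives the monic gcd a−2.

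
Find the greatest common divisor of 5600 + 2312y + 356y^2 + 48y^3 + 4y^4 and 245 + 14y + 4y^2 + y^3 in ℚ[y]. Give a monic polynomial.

7 + y

Apply the Euclidean algorithm:
  4y^4 + 48y^3 + 356y^2 + 2312y + 5600 = (4y + 32)(y^3 + 4y^2 + 14y + 245) + (172y^2 + 884y − 2240)
  y^3 + 4y^2 + 14y + 245 = ((1/172)y − 49/7396)(172y^2 + 884y − 2240) + ((60795/1849)y + 425565/1849)
  172y^2 + 884y − 2240 = ((318028/60795)y − 118336/12159)((60795/1849)y + 425565/1849) + (0)
Last nonzero remainder: (60795/1849)y + 425565/1849. Dividing through by 60795/1849 gives the monic gcd y + 7.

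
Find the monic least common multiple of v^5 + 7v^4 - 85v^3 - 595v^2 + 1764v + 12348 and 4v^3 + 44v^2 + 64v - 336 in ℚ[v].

v^6 + 5v^5 - 99v^4 - 425v^3 + 2954v^2 + 8820v - 24696

Apply the Euclidean algorithm:
  v^5 + 7v^4 - 85v^3 - 595v^2 + 1764v + 12348 = ((1/4)v^2 - v - 57/4)(4v^3 + 44v^2 + 64v - 336) + (180v^2 + 2340v + 7560)
  4v^3 + 44v^2 + 64v - 336 = ((1/45)v - 2/45)(180v^2 + 2340v + 7560) + (0)
Last nonzero remainder: 180v^2 + 2340v + 7560. Dividing through by 180 gives the monic gcd v^2 + 13v + 42.
Then lcm(f, g) = f·g / gcd(f, g); expanding and making the result monic gives the answer.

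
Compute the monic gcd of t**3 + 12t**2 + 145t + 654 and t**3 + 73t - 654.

Apply the Euclidean algorithm:
  t**3 + 12t**2 + 145t + 654 = (t**3 + 73t - 654) + (12t**2 + 72t + 1308)
  t**3 + 73t - 654 = ((1/12)t - 1/2)(12t**2 + 72t + 1308) + (0)
Last nonzero remainder: 12t**2 + 72t + 1308. Dividing through by 12 gives the monic gcd t**2 + 6t + 109.

t**2 + 6t + 109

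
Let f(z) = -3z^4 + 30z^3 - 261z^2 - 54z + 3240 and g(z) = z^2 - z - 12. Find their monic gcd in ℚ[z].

z^2 - z - 12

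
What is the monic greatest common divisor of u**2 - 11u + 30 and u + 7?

By polynomial division,
  u**2 - 11u + 30 = (u - 18)(u + 7) + (156)
  u + 7 = ((1/156)u + 7/156)(156) + (0)
The last nonzero remainder is the constant 156, so the polynomials are coprime and gcd = 1.

1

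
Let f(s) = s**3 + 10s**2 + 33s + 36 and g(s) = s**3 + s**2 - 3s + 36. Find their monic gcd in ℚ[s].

s + 4

Euclidean algorithm in ℚ[s]:
  s**3 + 10s**2 + 33s + 36 = (s**3 + s**2 - 3s + 36) + (9s**2 + 36s)
  s**3 + s**2 - 3s + 36 = ((1/9)s - 1/3)(9s**2 + 36s) + (9s + 36)
  9s**2 + 36s = (s)(9s + 36) + (0)
Last nonzero remainder: 9s + 36. Dividing through by 9 gives the monic gcd s + 4.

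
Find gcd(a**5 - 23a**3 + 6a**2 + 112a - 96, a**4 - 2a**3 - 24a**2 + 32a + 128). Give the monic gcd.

Repeated division with remainder:
  a**5 - 23a**3 + 6a**2 + 112a - 96 = (a + 2)(a**4 - 2a**3 - 24a**2 + 32a + 128) + (5a**3 + 22a**2 - 80a - 352)
  a**4 - 2a**3 - 24a**2 + 32a + 128 = ((1/5)a - 32/25)(5a**3 + 22a**2 - 80a - 352) + ((504/25)a**2 - 8064/25)
  5a**3 + 22a**2 - 80a - 352 = ((125/504)a + 275/252)((504/25)a**2 - 8064/25) + (0)
Last nonzero remainder: (504/25)a**2 - 8064/25. Dividing through by 504/25 gives the monic gcd a**2 - 16.

a**2 - 16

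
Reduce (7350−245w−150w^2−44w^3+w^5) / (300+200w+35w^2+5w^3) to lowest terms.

(245−49w−5w^2+w^3)/(10+5w)

Euclidean algorithm in ℚ[w]:
  w^5−44w^3−150w^2−245w+7350 = ((1/5)w^2−(7/5)w−7)(5w^3+35w^2+200w+300) + (315w^2+1575w+9450)
  5w^3+35w^2+200w+300 = ((1/63)w+2/63)(315w^2+1575w+9450) + (0)
Last nonzero remainder: 315w^2+1575w+9450. Dividing through by 315 gives the monic gcd w^2+5w+30.
Cancel w^2+5w+30 from numerator and denominator to get the reduced form.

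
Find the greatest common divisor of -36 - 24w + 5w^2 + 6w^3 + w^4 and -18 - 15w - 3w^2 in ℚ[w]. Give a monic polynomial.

6 + 5w + w^2

Apply the Euclidean algorithm:
  w^4 + 6w^3 + 5w^2 - 24w - 36 = (-(1/3)w^2 - (1/3)w + 2)(-3w^2 - 15w - 18) + (0)
Last nonzero remainder: -3w^2 - 15w - 18. Dividing through by -3 gives the monic gcd w^2 + 5w + 6.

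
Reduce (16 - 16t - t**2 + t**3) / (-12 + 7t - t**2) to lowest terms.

(4 - 3t - t**2)/(-3 + t)

Repeated division with remainder:
  t**3 - t**2 - 16t + 16 = (-t - 6)(-t**2 + 7t - 12) + (14t - 56)
  -t**2 + 7t - 12 = (-(1/14)t + 3/14)(14t - 56) + (0)
Last nonzero remainder: 14t - 56. Dividing through by 14 gives the monic gcd t - 4.
Cancel t - 4 from numerator and denominator to get the reduced form.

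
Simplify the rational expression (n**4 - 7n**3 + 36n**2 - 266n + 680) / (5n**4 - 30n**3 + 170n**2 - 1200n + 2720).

(n - 5)/(5n - 20)

Euclidean algorithm in ℚ[n]:
  n**4 - 7n**3 + 36n**2 - 266n + 680 = (1/5)(5n**4 - 30n**3 + 170n**2 - 1200n + 2720) + (-n**3 + 2n**2 - 26n + 136)
  5n**4 - 30n**3 + 170n**2 - 1200n + 2720 = (-5n + 20)(-n**3 + 2n**2 - 26n + 136) + (0)
Last nonzero remainder: -n**3 + 2n**2 - 26n + 136. Dividing through by -1 gives the monic gcd n**3 - 2n**2 + 26n - 136.
Cancel n**3 - 2n**2 + 26n - 136 from numerator and denominator to get the reduced form.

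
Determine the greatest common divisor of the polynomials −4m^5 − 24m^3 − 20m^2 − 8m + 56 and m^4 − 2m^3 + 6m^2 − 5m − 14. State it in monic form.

By polynomial division,
  −4m^5 − 24m^3 − 20m^2 − 8m + 56 = (−4m − 8)(m^4 − 2m^3 + 6m^2 − 5m − 14) + (−16m^3 + 8m^2 − 104m − 56)
  m^4 − 2m^3 + 6m^2 − 5m − 14 = (−(1/16)m + 3/32)(−16m^3 + 8m^2 − 104m − 56) + (−(5/4)m^2 + (5/4)m − 35/4)
  −16m^3 + 8m^2 − 104m − 56 = ((64/5)m + 32/5)(−(5/4)m^2 + (5/4)m − 35/4) + (0)
Last nonzero remainder: −(5/4)m^2 + (5/4)m − 35/4. Dividing through by −5/4 gives the monic gcd m^2 − m + 7.

m^2 − m + 7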